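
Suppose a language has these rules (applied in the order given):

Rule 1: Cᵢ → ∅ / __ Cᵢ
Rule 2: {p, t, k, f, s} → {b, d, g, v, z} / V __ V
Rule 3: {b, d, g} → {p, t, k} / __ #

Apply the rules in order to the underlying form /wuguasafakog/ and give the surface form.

wuguazavagok

Rule 1 (degemination): no segment meets the environment; /wuguasafakog/ is unchanged.
Rule 2 (intervocalic voicing): /s/ is a voiceless obstruent between vowels /a/ and /a/, so it voices to [z]. /f/ is a voiceless obstruent between vowels /a/ and /a/, so it voices to [v]. /k/ is a voiceless obstruent between vowels /a/ and /o/, so it voices to [g]. /wuguasafakog/ → wuguazavagog.
Rule 3 (final devoicing): /g/ is a voiced stop in word-final position, so it devoices to [k]. /wuguazavagog/ → wuguazavagok.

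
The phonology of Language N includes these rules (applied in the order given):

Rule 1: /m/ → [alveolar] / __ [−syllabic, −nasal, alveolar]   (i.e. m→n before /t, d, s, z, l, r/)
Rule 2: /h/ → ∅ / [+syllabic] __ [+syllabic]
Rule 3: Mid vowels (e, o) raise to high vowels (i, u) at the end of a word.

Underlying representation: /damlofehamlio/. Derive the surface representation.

danlofeanliu

Rule 1 (nasal place assimilation): /m/ precedes the alveolar consonant /l/, so it assimilates in place to [n]. /m/ precedes the alveolar consonant /l/, so it assimilates in place to [n]. /damlofehamlio/ → danlofehanlio.
Rule 2 (intervocalic h-deletion): /h/ occurs between vowels /e/ and /a/, so it deletes. /danlofehanlio/ → danlofeanlio.
Rule 3 (final vowel raising): /o/ is a mid vowel in word-final position, so it raises to [u]. /danlofeanlio/ → danlofeanliu.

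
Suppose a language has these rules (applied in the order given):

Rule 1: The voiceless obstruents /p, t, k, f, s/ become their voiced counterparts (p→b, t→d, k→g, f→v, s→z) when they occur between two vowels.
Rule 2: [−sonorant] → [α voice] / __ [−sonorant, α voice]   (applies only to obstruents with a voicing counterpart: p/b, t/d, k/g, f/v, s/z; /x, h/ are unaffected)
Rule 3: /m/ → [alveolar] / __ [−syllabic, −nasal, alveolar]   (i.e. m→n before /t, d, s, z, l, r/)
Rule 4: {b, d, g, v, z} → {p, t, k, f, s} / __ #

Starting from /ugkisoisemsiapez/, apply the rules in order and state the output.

Rule 1 (intervocalic voicing): /s/ is a voiceless obstruent between vowels /i/ and /o/, so it voices to [z]. /s/ is a voiceless obstruent between vowels /i/ and /e/, so it voices to [z]. /p/ is a voiceless obstruent between vowels /a/ and /e/, so it voices to [b]. /ugkisoisemsiapez/ → ugkizoizemsiabez.
Rule 2 (regressive voicing assimilation): /g/ precedes the voiceless obstruent /k/, so it devoices to [k] by assimilation. /ugkizoizemsiabez/ → ukkizoizemsiabez.
Rule 3 (nasal place assimilation): /m/ precedes the alveolar consonant /s/, so it assimilates in place to [n]. /ukkizoizemsiabez/ → ukkizoizensiabez.
Rule 4 (final devoicing): /z/ is a voiced obstruent in word-final position, so it devoices to [s]. /ukkizoizensiabez/ → ukkizoizensiabes.

ukkizoizensiabes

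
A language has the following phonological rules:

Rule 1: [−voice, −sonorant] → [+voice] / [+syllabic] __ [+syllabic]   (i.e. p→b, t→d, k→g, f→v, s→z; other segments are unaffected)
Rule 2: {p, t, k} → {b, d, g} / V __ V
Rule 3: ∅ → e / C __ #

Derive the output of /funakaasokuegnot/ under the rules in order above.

funagaazoguegnote

Rule 1 (intervocalic voicing): /k/ is a voiceless obstruent between vowels /a/ and /a/, so it voices to [g]. /s/ is a voiceless obstruent between vowels /a/ and /o/, so it voices to [z]. /k/ is a voiceless obstruent between vowels /o/ and /u/, so it voices to [g]. /funakaasokuegnot/ → funagaazoguegnot.
Rule 2 (intervocalic voicing): no segment meets the environment; /funagaazoguegnot/ is unchanged.
Rule 3 (final e-epenthesis): the form ends in the consonant /t/, so [e] is inserted word-finally. /funagaazoguegnot/ → funagaazoguegnote.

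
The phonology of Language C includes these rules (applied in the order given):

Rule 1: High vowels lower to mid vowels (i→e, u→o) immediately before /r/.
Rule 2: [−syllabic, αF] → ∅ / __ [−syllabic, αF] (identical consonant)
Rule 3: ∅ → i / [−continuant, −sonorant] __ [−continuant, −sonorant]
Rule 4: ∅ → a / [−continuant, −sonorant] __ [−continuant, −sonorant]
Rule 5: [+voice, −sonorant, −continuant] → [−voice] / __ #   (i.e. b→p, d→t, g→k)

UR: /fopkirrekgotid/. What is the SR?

Rule 1 (pre-rhotic lowering): /i/ is a high vowel immediately before /r/, so it lowers to [e]. /fopkirrekgotid/ → fopkerrekgotid.
Rule 2 (degemination): /rr/ is a geminate; the first /r/ deletes. /fopkerrekgotid/ → fopkerekgotid.
Rule 3 (stop-cluster i-epenthesis): /p/ and /k/ form a stop–stop cluster, so [i] is inserted between them. /k/ and /g/ form a stop–stop cluster, so [i] is inserted between them. /fopkerekgotid/ → fopikerekigotid.
Rule 4 (stop-cluster a-epenthesis): no segment meets the environment; /fopikerekigotid/ is unchanged.
Rule 5 (final devoicing): /d/ is a voiced stop in word-final position, so it devoices to [t]. /fopikerekigotid/ → fopikerekigotit.

fopikerekigotit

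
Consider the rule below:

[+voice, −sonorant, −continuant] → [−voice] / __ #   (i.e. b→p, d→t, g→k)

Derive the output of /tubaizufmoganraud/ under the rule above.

tubaizufmoganraut

Scanning /tubaizufmoganraud/: /b/ at position 3 is not in the conditioning environment; /g/ at position 11 is not in the conditioning environment; /d/ is a voiced stop in word-final position, so it devoices to [t].
Result: [tubaizufmoganraut].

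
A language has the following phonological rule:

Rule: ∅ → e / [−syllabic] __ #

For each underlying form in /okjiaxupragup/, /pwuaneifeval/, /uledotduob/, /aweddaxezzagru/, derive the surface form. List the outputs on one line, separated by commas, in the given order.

okjiaxupragupe, pwuaneifevale, uledotduobe, aweddaxezzagru

/okjiaxupragup/: the form ends in the consonant /p/, so [e] is inserted word-finally. → [okjiaxupragupe].
/pwuaneifeval/: the form ends in the consonant /l/, so [e] is inserted word-finally. → [pwuaneifevale].
/uledotduob/: the form ends in the consonant /b/, so [e] is inserted word-finally. → [uledotduobe].
/aweddaxezzagru/: the rule's environment is not met; surfaces unchanged as [aweddaxezzagru].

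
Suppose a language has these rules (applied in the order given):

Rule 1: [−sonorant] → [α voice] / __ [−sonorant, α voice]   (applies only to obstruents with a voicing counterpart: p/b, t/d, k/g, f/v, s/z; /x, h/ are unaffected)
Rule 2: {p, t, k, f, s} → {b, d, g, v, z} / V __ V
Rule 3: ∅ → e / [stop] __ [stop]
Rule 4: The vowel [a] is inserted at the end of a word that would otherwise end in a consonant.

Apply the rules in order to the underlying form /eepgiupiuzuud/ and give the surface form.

Rule 1 (regressive voicing assimilation): /p/ precedes the voiced obstruent /g/, so it voices to [b] by assimilation. /eepgiupiuzuud/ → eebgiupiuzuud.
Rule 2 (intervocalic voicing): /p/ is a voiceless obstruent between vowels /u/ and /i/, so it voices to [b]. /eebgiupiuzuud/ → eebgiubiuzuud.
Rule 3 (stop-cluster e-epenthesis): /b/ and /g/ form a stop–stop cluster, so [e] is inserted between them. /eebgiubiuzuud/ → eebegiubiuzuud.
Rule 4 (final a-epenthesis): the form ends in the consonant /d/, so [a] is inserted word-finally. /eebegiubiuzuud/ → eebegiubiuzuuda.

eebegiubiuzuuda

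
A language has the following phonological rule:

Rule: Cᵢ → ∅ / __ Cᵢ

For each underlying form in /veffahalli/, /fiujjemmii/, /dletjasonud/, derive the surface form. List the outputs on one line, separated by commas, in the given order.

vefahali, fiujemii, dletjasonud

/veffahalli/: /ff/ is a geminate; the first /f/ deletes. /ll/ is a geminate; the first /l/ deletes. → [vefahali].
/fiujjemmii/: /jj/ is a geminate; the first /j/ deletes. /mm/ is a geminate; the first /m/ deletes. → [fiujemii].
/dletjasonud/: the rule's environment is not met; surfaces unchanged as [dletjasonud].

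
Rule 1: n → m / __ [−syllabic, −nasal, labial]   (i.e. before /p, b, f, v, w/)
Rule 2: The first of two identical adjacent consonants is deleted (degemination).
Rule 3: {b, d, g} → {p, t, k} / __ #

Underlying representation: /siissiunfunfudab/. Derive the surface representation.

Rule 1 (nasal place assimilation): /n/ precedes the labial consonant /f/, so it assimilates in place to [m]. /n/ precedes the labial consonant /f/, so it assimilates in place to [m]. /siissiunfunfudab/ → siissiumfumfudab.
Rule 2 (degemination): /ss/ is a geminate; the first /s/ deletes. /siissiumfumfudab/ → siisiumfumfudab.
Rule 3 (final devoicing): /b/ is a voiced stop in word-final position, so it devoices to [p]. /siisiumfumfudab/ → siisiumfumfudap.

siisiumfumfudap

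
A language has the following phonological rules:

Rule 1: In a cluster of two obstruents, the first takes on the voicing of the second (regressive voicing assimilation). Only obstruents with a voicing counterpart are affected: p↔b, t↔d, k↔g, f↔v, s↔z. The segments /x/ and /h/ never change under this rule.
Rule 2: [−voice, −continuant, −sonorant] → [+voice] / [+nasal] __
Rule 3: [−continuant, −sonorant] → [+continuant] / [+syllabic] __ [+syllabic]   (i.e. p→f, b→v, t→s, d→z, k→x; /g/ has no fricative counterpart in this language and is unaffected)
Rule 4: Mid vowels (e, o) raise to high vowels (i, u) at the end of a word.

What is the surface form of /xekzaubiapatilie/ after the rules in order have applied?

xegzauviafasilii

Rule 1 (regressive voicing assimilation): /k/ precedes the voiced obstruent /z/, so it voices to [g] by assimilation. /xekzaubiapatilie/ → xegzaubiapatilie.
Rule 2 (post-nasal voicing): no segment meets the environment; /xegzaubiapatilie/ is unchanged.
Rule 3 (intervocalic spirantization): /b/ is a stop between vowels /u/ and /i/, so it spirantizes to the fricative [v]. /p/ is a stop between vowels /a/ and /a/, so it spirantizes to the fricative [f]. /t/ is a stop between vowels /a/ and /i/, so it spirantizes to the fricative [s]. /xegzaubiapatilie/ → xegzauviafasilie.
Rule 4 (final vowel raising): /e/ is a mid vowel in word-final position, so it raises to [i]. /xegzauviafasilie/ → xegzauviafasilii.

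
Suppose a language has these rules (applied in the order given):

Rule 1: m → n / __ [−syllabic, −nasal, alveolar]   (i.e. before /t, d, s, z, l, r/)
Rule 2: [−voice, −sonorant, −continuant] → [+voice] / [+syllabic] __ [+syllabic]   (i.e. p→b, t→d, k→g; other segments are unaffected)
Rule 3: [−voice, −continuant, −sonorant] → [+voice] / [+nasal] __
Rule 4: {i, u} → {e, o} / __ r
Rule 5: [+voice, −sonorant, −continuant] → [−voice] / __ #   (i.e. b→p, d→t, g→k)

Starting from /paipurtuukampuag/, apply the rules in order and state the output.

paibortuugambuak

Rule 1 (nasal place assimilation): no segment meets the environment; /paipurtuukampuag/ is unchanged.
Rule 2 (intervocalic voicing): /p/ is a voiceless stop between vowels /i/ and /u/, so it voices to [b]. /k/ is a voiceless stop between vowels /u/ and /a/, so it voices to [g]. /paipurtuukampuag/ → paiburtuugampuag.
Rule 3 (post-nasal voicing): /p/ is a voiceless stop immediately after the nasal /m/, so it voices to [b]. /paiburtuugampuag/ → paiburtuugambuag.
Rule 4 (pre-rhotic lowering): /u/ is a high vowel immediately before /r/, so it lowers to [o]. /paiburtuugambuag/ → paibortuugambuag.
Rule 5 (final devoicing): /g/ is a voiced stop in word-final position, so it devoices to [k]. /paibortuugambuag/ → paibortuugambuak.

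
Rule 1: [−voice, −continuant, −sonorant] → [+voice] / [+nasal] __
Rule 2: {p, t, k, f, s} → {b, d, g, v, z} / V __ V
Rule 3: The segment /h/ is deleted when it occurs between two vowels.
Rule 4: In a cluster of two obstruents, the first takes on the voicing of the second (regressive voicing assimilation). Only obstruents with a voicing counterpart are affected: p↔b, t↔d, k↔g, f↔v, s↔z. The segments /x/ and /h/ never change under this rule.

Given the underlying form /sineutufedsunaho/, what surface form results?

sineuduvetsunao

Rule 1 (post-nasal voicing): no segment meets the environment; /sineutufedsunaho/ is unchanged.
Rule 2 (intervocalic voicing): /t/ is a voiceless obstruent between vowels /u/ and /u/, so it voices to [d]. /f/ is a voiceless obstruent between vowels /u/ and /e/, so it voices to [v]. /sineutufedsunaho/ → sineuduvedsunaho.
Rule 3 (intervocalic h-deletion): /h/ occurs between vowels /a/ and /o/, so it deletes. /sineuduvedsunaho/ → sineuduvedsunao.
Rule 4 (regressive voicing assimilation): /d/ precedes the voiceless obstruent /s/, so it devoices to [t] by assimilation. /sineuduvedsunao/ → sineuduvetsunao.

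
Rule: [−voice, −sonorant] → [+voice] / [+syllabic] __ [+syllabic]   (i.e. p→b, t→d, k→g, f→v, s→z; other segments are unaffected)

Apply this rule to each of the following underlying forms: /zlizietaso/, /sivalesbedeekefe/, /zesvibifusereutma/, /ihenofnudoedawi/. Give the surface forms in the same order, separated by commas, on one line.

/zlizietaso/: /t/ is a voiceless obstruent between vowels /e/ and /a/, so it voices to [d]. /s/ is a voiceless obstruent between vowels /a/ and /o/, so it voices to [z]. → [zliziedazo].
/sivalesbedeekefe/: /k/ is a voiceless obstruent between vowels /e/ and /e/, so it voices to [g]. /f/ is a voiceless obstruent between vowels /e/ and /e/, so it voices to [v]. → [sivalesbedeegeve].
/zesvibifusereutma/: /f/ is a voiceless obstruent between vowels /i/ and /u/, so it voices to [v]. /s/ is a voiceless obstruent between vowels /u/ and /e/, so it voices to [z]. → [zesvibivuzereutma].
/ihenofnudoedawi/: the rule's environment is not met; surfaces unchanged as [ihenofnudoedawi].

zliziedazo, sivalesbedeegeve, zesvibivuzereutma, ihenofnudoedawi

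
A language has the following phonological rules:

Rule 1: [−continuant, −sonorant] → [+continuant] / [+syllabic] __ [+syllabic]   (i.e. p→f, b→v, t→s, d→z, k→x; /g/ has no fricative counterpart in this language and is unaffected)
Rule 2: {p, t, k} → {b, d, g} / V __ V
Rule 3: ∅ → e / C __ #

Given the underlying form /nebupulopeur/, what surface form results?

nevufulofeure

Rule 1 (intervocalic spirantization): /b/ is a stop between vowels /e/ and /u/, so it spirantizes to the fricative [v]. /p/ is a stop between vowels /u/ and /u/, so it spirantizes to the fricative [f]. /p/ is a stop between vowels /o/ and /e/, so it spirantizes to the fricative [f]. /nebupulopeur/ → nevufulofeur.
Rule 2 (intervocalic voicing): no segment meets the environment; /nevufulofeur/ is unchanged.
Rule 3 (final e-epenthesis): the form ends in the consonant /r/, so [e] is inserted word-finally. /nevufulofeur/ → nevufulofeure.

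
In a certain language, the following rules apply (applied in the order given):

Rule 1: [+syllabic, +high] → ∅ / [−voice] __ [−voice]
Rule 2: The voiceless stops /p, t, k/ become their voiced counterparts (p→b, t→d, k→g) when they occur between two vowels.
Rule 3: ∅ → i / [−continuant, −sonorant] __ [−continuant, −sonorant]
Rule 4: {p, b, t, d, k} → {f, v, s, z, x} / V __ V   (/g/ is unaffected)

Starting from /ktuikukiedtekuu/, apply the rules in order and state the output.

Rule 1 (high vowel syncope): /u/ is a high vowel flanked by voiceless consonants /k/ and /k/, so it deletes. /ktuikukiedtekuu/ → ktuikkiedtekuu.
Rule 2 (intervocalic voicing): /k/ is a voiceless stop between vowels /e/ and /u/, so it voices to [g]. /ktuikkiedtekuu/ → ktuikkiedteguu.
Rule 3 (stop-cluster i-epenthesis): /k/ and /t/ form a stop–stop cluster, so [i] is inserted between them. /k/ and /k/ form a stop–stop cluster, so [i] is inserted between them. /d/ and /t/ form a stop–stop cluster, so [i] is inserted between them. /ktuikkiedteguu/ → kituikikiediteguu.
Rule 4 (intervocalic spirantization): /t/ is a stop between vowels /i/ and /u/, so it spirantizes to the fricative [s]. /k/ is a stop between vowels /i/ and /i/, so it spirantizes to the fricative [x]. /k/ is a stop between vowels /i/ and /i/, so it spirantizes to the fricative [x]. /d/ is a stop between vowels /e/ and /i/, so it spirantizes to the fricative [z]. /t/ is a stop between vowels /i/ and /e/, so it spirantizes to the fricative [s]. /kituikikiediteguu/ → kisuixixieziseguu.

kisuixixieziseguu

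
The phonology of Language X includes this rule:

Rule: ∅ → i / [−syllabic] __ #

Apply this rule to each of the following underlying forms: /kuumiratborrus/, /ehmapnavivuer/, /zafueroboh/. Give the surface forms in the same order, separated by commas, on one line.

/kuumiratborrus/: the form ends in the consonant /s/, so [i] is inserted word-finally. → [kuumiratborrusi].
/ehmapnavivuer/: the form ends in the consonant /r/, so [i] is inserted word-finally. → [ehmapnavivueri].
/zafueroboh/: the form ends in the consonant /h/, so [i] is inserted word-finally. → [zafuerobohi].

kuumiratborrusi, ehmapnavivueri, zafuerobohi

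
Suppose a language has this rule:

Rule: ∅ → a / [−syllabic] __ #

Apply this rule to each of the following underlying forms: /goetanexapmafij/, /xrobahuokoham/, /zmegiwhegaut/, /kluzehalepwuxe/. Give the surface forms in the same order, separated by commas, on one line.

goetanexapmafija, xrobahuokohama, zmegiwhegauta, kluzehalepwuxe

/goetanexapmafij/: the form ends in the consonant /j/, so [a] is inserted word-finally. → [goetanexapmafija].
/xrobahuokoham/: the form ends in the consonant /m/, so [a] is inserted word-finally. → [xrobahuokohama].
/zmegiwhegaut/: the form ends in the consonant /t/, so [a] is inserted word-finally. → [zmegiwhegauta].
/kluzehalepwuxe/: the rule's environment is not met; surfaces unchanged as [kluzehalepwuxe].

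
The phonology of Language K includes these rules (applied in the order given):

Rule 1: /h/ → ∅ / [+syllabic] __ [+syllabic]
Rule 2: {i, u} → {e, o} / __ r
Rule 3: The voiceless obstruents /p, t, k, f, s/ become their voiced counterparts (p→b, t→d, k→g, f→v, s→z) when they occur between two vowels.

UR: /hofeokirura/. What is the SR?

Rule 1 (intervocalic h-deletion): no segment meets the environment; /hofeokirura/ is unchanged.
Rule 2 (pre-rhotic lowering): /i/ is a high vowel immediately before /r/, so it lowers to [e]. /u/ is a high vowel immediately before /r/, so it lowers to [o]. /hofeokirura/ → hofeokerora.
Rule 3 (intervocalic voicing): /f/ is a voiceless obstruent between vowels /o/ and /e/, so it voices to [v]. /k/ is a voiceless obstruent between vowels /o/ and /e/, so it voices to [g]. /hofeokerora/ → hoveogerora.

hoveogerora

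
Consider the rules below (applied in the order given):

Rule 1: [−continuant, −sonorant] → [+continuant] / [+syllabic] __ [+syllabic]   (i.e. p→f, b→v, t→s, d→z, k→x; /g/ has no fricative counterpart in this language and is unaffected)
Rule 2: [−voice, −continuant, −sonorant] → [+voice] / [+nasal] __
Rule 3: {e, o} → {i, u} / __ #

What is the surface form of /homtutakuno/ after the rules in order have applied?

Rule 1 (intervocalic spirantization): /t/ is a stop between vowels /u/ and /a/, so it spirantizes to the fricative [s]. /k/ is a stop between vowels /a/ and /u/, so it spirantizes to the fricative [x]. /homtutakuno/ → homtusaxuno.
Rule 2 (post-nasal voicing): /t/ is a voiceless stop immediately after the nasal /m/, so it voices to [d]. /homtusaxuno/ → homdusaxuno.
Rule 3 (final vowel raising): /o/ is a mid vowel in word-final position, so it raises to [u]. /homdusaxuno/ → homdusaxunu.

homdusaxunu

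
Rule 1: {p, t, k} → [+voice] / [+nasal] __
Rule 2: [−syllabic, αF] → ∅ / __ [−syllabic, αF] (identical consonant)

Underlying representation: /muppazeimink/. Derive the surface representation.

mupazeiming

Rule 1 (post-nasal voicing): /k/ is a voiceless stop immediately after the nasal /n/, so it voices to [g]. /muppazeimink/ → muppazeiming.
Rule 2 (degemination): /pp/ is a geminate; the first /p/ deletes. /muppazeiming/ → mupazeiming.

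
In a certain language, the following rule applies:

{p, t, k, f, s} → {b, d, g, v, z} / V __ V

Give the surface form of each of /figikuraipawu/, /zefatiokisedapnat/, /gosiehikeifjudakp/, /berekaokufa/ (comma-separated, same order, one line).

/figikuraipawu/: /k/ is a voiceless obstruent between vowels /i/ and /u/, so it voices to [g]. /p/ is a voiceless obstruent between vowels /i/ and /a/, so it voices to [b]. → [figiguraibawu].
/zefatiokisedapnat/: /f/ is a voiceless obstruent between vowels /e/ and /a/, so it voices to [v]. /t/ is a voiceless obstruent between vowels /a/ and /i/, so it voices to [d]. /k/ is a voiceless obstruent between vowels /o/ and /i/, so it voices to [g]. /s/ is a voiceless obstruent between vowels /i/ and /e/, so it voices to [z]. → [zevadiogizedapnat].
/gosiehikeifjudakp/: /s/ is a voiceless obstruent between vowels /o/ and /i/, so it voices to [z]. /k/ is a voiceless obstruent between vowels /i/ and /e/, so it voices to [g]. → [goziehigeifjudakp].
/berekaokufa/: /k/ is a voiceless obstruent between vowels /e/ and /a/, so it voices to [g]. /k/ is a voiceless obstruent between vowels /o/ and /u/, so it voices to [g]. /f/ is a voiceless obstruent between vowels /u/ and /a/, so it voices to [v]. → [beregaoguva].

figiguraibawu, zevadiogizedapnat, goziehigeifjudakp, beregaoguva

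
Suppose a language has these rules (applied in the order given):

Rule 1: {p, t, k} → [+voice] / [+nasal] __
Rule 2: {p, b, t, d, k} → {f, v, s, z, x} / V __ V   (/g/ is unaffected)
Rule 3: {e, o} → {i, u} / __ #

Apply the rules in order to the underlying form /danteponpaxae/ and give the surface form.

dandefonbaxai

Rule 1 (post-nasal voicing): /t/ is a voiceless stop immediately after the nasal /n/, so it voices to [d]. /p/ is a voiceless stop immediately after the nasal /n/, so it voices to [b]. /danteponpaxae/ → dandeponbaxae.
Rule 2 (intervocalic spirantization): /p/ is a stop between vowels /e/ and /o/, so it spirantizes to the fricative [f]. /dandeponbaxae/ → dandefonbaxae.
Rule 3 (final vowel raising): /e/ is a mid vowel in word-final position, so it raises to [i]. /dandefonbaxae/ → dandefonbaxai.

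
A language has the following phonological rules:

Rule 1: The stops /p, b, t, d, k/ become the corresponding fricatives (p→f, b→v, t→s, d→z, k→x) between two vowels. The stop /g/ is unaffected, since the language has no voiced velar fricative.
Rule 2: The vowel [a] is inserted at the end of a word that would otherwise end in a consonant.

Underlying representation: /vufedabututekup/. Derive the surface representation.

Rule 1 (intervocalic spirantization): /d/ is a stop between vowels /e/ and /a/, so it spirantizes to the fricative [z]. /b/ is a stop between vowels /a/ and /u/, so it spirantizes to the fricative [v]. /t/ is a stop between vowels /u/ and /u/, so it spirantizes to the fricative [s]. /t/ is a stop between vowels /u/ and /e/, so it spirantizes to the fricative [s]. /k/ is a stop between vowels /e/ and /u/, so it spirantizes to the fricative [x]. /vufedabututekup/ → vufezavususexup.
Rule 2 (final a-epenthesis): the form ends in the consonant /p/, so [a] is inserted word-finally. /vufezavususexup/ → vufezavususexupa.

vufezavususexupa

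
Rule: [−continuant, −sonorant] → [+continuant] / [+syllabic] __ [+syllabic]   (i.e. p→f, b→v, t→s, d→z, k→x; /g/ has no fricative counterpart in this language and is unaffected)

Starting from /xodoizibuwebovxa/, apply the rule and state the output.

/d/ is a stop between vowels /o/ and /o/, so it spirantizes to the fricative [z].
/b/ is a stop between vowels /i/ and /u/, so it spirantizes to the fricative [v].
/b/ is a stop between vowels /e/ and /o/, so it spirantizes to the fricative [v].
Surface form: [xozoizivuwevovxa].

xozoizivuwevovxa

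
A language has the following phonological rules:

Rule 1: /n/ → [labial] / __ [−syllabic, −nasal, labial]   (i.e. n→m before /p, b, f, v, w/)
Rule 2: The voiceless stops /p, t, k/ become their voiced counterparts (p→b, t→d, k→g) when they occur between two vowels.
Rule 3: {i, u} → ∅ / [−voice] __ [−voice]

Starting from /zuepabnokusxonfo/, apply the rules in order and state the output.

Rule 1 (nasal place assimilation): /n/ precedes the labial consonant /f/, so it assimilates in place to [m]. /zuepabnokusxonfo/ → zuepabnokusxomfo.
Rule 2 (intervocalic voicing): /p/ is a voiceless stop between vowels /e/ and /a/, so it voices to [b]. /k/ is a voiceless stop between vowels /o/ and /u/, so it voices to [g]. /zuepabnokusxomfo/ → zuebabnogusxomfo.
Rule 3 (high vowel syncope): no segment meets the environment; /zuebabnogusxomfo/ is unchanged.

zuebabnogusxomfo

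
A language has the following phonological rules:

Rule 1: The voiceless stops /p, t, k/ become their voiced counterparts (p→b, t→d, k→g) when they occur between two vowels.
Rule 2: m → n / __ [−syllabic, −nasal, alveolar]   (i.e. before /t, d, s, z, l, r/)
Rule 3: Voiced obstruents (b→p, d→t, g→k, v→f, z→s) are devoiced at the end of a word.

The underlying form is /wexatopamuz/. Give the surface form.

wexadobamus

Rule 1 (intervocalic voicing): /t/ is a voiceless stop between vowels /a/ and /o/, so it voices to [d]. /p/ is a voiceless stop between vowels /o/ and /a/, so it voices to [b]. /wexatopamuz/ → wexadobamuz.
Rule 2 (nasal place assimilation): no segment meets the environment; /wexadobamuz/ is unchanged.
Rule 3 (final devoicing): /z/ is a voiced obstruent in word-final position, so it devoices to [s]. /wexadobamuz/ → wexadobamus.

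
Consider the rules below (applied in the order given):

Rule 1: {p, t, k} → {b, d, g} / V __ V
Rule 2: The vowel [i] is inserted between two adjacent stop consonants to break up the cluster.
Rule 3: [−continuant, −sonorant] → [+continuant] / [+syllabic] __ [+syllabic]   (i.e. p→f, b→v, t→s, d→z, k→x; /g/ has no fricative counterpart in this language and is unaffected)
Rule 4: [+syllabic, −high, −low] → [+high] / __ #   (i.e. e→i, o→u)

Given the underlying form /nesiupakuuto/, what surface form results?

Rule 1 (intervocalic voicing): /p/ is a voiceless stop between vowels /u/ and /a/, so it voices to [b]. /k/ is a voiceless stop between vowels /a/ and /u/, so it voices to [g]. /t/ is a voiceless stop between vowels /u/ and /o/, so it voices to [d]. /nesiupakuuto/ → nesiubaguudo.
Rule 2 (stop-cluster i-epenthesis): no segment meets the environment; /nesiubaguudo/ is unchanged.
Rule 3 (intervocalic spirantization): /b/ is a stop between vowels /u/ and /a/, so it spirantizes to the fricative [v]. /d/ is a stop between vowels /u/ and /o/, so it spirantizes to the fricative [z]. /nesiubaguudo/ → nesiuvaguuzo.
Rule 4 (final vowel raising): /o/ is a mid vowel in word-final position, so it raises to [u]. /nesiuvaguuzo/ → nesiuvaguuzu.

nesiuvaguuzu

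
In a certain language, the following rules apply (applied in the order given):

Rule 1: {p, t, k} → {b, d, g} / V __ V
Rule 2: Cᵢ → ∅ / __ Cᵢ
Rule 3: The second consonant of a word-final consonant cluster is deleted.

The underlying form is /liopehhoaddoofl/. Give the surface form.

Rule 1 (intervocalic voicing): /p/ is a voiceless stop between vowels /o/ and /e/, so it voices to [b]. /liopehhoaddoofl/ → liobehhoaddoofl.
Rule 2 (degemination): /hh/ is a geminate; the first /h/ deletes. /dd/ is a geminate; the first /d/ deletes. /liobehhoaddoofl/ → liobehoadoofl.
Rule 3 (final cluster simplification): /l/ is the second consonant of a word-final cluster /fl/, so it deletes. /liobehoadoofl/ → liobehoadoof.

liobehoadoof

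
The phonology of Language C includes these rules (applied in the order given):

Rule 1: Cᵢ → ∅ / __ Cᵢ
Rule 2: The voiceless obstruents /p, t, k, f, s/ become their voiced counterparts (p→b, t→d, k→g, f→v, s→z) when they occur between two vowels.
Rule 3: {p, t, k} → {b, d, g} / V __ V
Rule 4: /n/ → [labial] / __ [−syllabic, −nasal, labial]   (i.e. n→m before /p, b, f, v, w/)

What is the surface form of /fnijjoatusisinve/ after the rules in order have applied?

Rule 1 (degemination): /jj/ is a geminate; the first /j/ deletes. /fnijjoatusisinve/ → fnijoatusisinve.
Rule 2 (intervocalic voicing): /t/ is a voiceless obstruent between vowels /a/ and /u/, so it voices to [d]. /s/ is a voiceless obstruent between vowels /u/ and /i/, so it voices to [z]. /s/ is a voiceless obstruent between vowels /i/ and /i/, so it voices to [z]. /fnijoatusisinve/ → fnijoaduzizinve.
Rule 3 (intervocalic voicing): no segment meets the environment; /fnijoaduzizinve/ is unchanged.
Rule 4 (nasal place assimilation): /n/ precedes the labial consonant /v/, so it assimilates in place to [m]. /fnijoaduzizinve/ → fnijoaduzizimve.

fnijoaduzizimve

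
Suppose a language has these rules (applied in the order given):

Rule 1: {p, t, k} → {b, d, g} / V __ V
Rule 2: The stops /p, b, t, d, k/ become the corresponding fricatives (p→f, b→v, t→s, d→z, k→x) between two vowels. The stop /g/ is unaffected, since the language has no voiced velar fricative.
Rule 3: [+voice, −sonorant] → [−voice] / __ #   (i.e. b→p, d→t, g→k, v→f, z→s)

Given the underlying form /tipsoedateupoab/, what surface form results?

tipsoezazeuvoap

Rule 1 (intervocalic voicing): /t/ is a voiceless stop between vowels /a/ and /e/, so it voices to [d]. /p/ is a voiceless stop between vowels /u/ and /o/, so it voices to [b]. /tipsoedateupoab/ → tipsoedadeuboab.
Rule 2 (intervocalic spirantization): /d/ is a stop between vowels /e/ and /a/, so it spirantizes to the fricative [z]. /d/ is a stop between vowels /a/ and /e/, so it spirantizes to the fricative [z]. /b/ is a stop between vowels /u/ and /o/, so it spirantizes to the fricative [v]. /tipsoedadeuboab/ → tipsoezazeuvoab.
Rule 3 (final devoicing): /b/ is a voiced obstruent in word-final position, so it devoices to [p]. /tipsoezazeuvoab/ → tipsoezazeuvoap.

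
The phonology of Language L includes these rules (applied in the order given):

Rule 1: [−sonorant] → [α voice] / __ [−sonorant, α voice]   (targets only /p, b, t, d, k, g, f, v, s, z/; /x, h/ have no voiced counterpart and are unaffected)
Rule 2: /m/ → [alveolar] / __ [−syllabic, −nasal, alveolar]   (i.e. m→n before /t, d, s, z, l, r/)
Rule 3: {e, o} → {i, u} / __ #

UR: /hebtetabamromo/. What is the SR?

heptetabanromu

Rule 1 (regressive voicing assimilation): /b/ precedes the voiceless obstruent /t/, so it devoices to [p] by assimilation. /hebtetabamromo/ → heptetabamromo.
Rule 2 (nasal place assimilation): /m/ precedes the alveolar consonant /r/, so it assimilates in place to [n]. /heptetabamromo/ → heptetabanromo.
Rule 3 (final vowel raising): /o/ is a mid vowel in word-final position, so it raises to [u]. /heptetabanromo/ → heptetabanromu.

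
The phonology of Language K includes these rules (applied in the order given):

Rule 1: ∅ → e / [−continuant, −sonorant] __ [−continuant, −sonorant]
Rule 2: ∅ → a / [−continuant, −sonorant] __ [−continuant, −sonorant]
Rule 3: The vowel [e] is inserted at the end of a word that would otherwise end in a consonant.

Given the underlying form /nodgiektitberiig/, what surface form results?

nodegieketiteberiige

Rule 1 (stop-cluster e-epenthesis): /d/ and /g/ form a stop–stop cluster, so [e] is inserted between them. /k/ and /t/ form a stop–stop cluster, so [e] is inserted between them. /t/ and /b/ form a stop–stop cluster, so [e] is inserted between them. /nodgiektitberiig/ → nodegieketiteberiig.
Rule 2 (stop-cluster a-epenthesis): no segment meets the environment; /nodegieketiteberiig/ is unchanged.
Rule 3 (final e-epenthesis): the form ends in the consonant /g/, so [e] is inserted word-finally. /nodegieketiteberiig/ → nodegieketiteberiige.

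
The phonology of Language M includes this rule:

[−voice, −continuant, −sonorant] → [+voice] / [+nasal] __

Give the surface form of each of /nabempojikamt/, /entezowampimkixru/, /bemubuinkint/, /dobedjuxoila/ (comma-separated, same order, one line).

/nabempojikamt/: /p/ is a voiceless stop immediately after the nasal /m/, so it voices to [b]. /t/ is a voiceless stop immediately after the nasal /m/, so it voices to [d]. → [nabembojikamd].
/entezowampimkixru/: /t/ is a voiceless stop immediately after the nasal /n/, so it voices to [d]. /p/ is a voiceless stop immediately after the nasal /m/, so it voices to [b]. /k/ is a voiceless stop immediately after the nasal /m/, so it voices to [g]. → [endezowambimgixru].
/bemubuinkint/: /k/ is a voiceless stop immediately after the nasal /n/, so it voices to [g]. /t/ is a voiceless stop immediately after the nasal /n/, so it voices to [d]. → [bemubuingind].
/dobedjuxoila/: the rule's environment is not met; surfaces unchanged as [dobedjuxoila].

nabembojikamd, endezowambimgixru, bemubuingind, dobedjuxoila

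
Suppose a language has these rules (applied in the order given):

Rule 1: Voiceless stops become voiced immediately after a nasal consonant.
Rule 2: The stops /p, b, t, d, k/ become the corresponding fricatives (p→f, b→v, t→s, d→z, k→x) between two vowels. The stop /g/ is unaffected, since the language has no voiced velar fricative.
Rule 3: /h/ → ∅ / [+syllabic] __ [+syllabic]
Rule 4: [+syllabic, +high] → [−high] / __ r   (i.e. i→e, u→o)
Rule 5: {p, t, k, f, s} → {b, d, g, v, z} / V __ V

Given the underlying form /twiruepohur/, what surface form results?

Rule 1 (post-nasal voicing): no segment meets the environment; /twiruepohur/ is unchanged.
Rule 2 (intervocalic spirantization): /p/ is a stop between vowels /e/ and /o/, so it spirantizes to the fricative [f]. /twiruepohur/ → twiruefohur.
Rule 3 (intervocalic h-deletion): /h/ occurs between vowels /o/ and /u/, so it deletes. /twiruefohur/ → twiruefour.
Rule 4 (pre-rhotic lowering): /i/ is a high vowel immediately before /r/, so it lowers to [e]. /u/ is a high vowel immediately before /r/, so it lowers to [o]. /twiruefour/ → tweruefoor.
Rule 5 (intervocalic voicing): /f/ is a voiceless obstruent between vowels /e/ and /o/, so it voices to [v]. /tweruefoor/ → tweruevoor.

tweruevoor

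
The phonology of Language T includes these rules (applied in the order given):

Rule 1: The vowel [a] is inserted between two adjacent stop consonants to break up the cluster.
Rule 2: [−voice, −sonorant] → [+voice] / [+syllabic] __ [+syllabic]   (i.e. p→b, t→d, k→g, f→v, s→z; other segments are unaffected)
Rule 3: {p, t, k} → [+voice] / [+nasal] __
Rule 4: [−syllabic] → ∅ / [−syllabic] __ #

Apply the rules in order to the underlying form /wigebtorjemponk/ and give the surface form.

Rule 1 (stop-cluster a-epenthesis): /b/ and /t/ form a stop–stop cluster, so [a] is inserted between them. /wigebtorjemponk/ → wigebatorjemponk.
Rule 2 (intervocalic voicing): /t/ is a voiceless obstruent between vowels /a/ and /o/, so it voices to [d]. /wigebatorjemponk/ → wigebadorjemponk.
Rule 3 (post-nasal voicing): /p/ is a voiceless stop immediately after the nasal /m/, so it voices to [b]. /k/ is a voiceless stop immediately after the nasal /n/, so it voices to [g]. /wigebadorjemponk/ → wigebadorjembong.
Rule 4 (final cluster simplification): /g/ is the second consonant of a word-final cluster /ng/, so it deletes. /wigebadorjembong/ → wigebadorjembon.

wigebadorjembon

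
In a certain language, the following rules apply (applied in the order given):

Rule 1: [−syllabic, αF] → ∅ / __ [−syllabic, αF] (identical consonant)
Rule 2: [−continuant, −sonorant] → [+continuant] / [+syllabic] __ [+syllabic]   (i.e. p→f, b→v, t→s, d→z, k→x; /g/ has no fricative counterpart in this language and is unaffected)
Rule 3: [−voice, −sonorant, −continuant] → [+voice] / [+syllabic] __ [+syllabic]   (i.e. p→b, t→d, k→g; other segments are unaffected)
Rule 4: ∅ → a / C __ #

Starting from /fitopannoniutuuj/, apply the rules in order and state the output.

fisofanoniusuuja

Rule 1 (degemination): /nn/ is a geminate; the first /n/ deletes. /fitopannoniutuuj/ → fitopanoniutuuj.
Rule 2 (intervocalic spirantization): /t/ is a stop between vowels /i/ and /o/, so it spirantizes to the fricative [s]. /p/ is a stop between vowels /o/ and /a/, so it spirantizes to the fricative [f]. /t/ is a stop between vowels /u/ and /u/, so it spirantizes to the fricative [s]. /fitopanoniutuuj/ → fisofanoniusuuj.
Rule 3 (intervocalic voicing): no segment meets the environment; /fisofanoniusuuj/ is unchanged.
Rule 4 (final a-epenthesis): the form ends in the consonant /j/, so [a] is inserted word-finally. /fisofanoniusuuj/ → fisofanoniusuuja.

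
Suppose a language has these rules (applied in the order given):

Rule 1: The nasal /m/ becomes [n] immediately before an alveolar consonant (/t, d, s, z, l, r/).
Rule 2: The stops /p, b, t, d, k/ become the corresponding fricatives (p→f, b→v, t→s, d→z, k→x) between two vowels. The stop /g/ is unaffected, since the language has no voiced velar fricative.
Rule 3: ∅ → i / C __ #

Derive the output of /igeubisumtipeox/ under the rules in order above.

igeuvisuntifeoxi

Rule 1 (nasal place assimilation): /m/ precedes the alveolar consonant /t/, so it assimilates in place to [n]. /igeubisumtipeox/ → igeubisuntipeox.
Rule 2 (intervocalic spirantization): /b/ is a stop between vowels /u/ and /i/, so it spirantizes to the fricative [v]. /p/ is a stop between vowels /i/ and /e/, so it spirantizes to the fricative [f]. /igeubisuntipeox/ → igeuvisuntifeox.
Rule 3 (final i-epenthesis): the form ends in the consonant /x/, so [i] is inserted word-finally. /igeuvisuntifeox/ → igeuvisuntifeoxi.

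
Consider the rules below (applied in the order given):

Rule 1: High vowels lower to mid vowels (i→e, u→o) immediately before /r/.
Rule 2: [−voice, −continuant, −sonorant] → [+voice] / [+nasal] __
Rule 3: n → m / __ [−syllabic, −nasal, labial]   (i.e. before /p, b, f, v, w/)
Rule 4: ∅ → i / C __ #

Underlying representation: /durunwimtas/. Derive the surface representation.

dorumwimdasi

Rule 1 (pre-rhotic lowering): /u/ is a high vowel immediately before /r/, so it lowers to [o]. /durunwimtas/ → dorunwimtas.
Rule 2 (post-nasal voicing): /t/ is a voiceless stop immediately after the nasal /m/, so it voices to [d]. /dorunwimtas/ → dorunwimdas.
Rule 3 (nasal place assimilation): /n/ precedes the labial consonant /w/, so it assimilates in place to [m]. /dorunwimdas/ → dorumwimdas.
Rule 4 (final i-epenthesis): the form ends in the consonant /s/, so [i] is inserted word-finally. /dorumwimdas/ → dorumwimdasi.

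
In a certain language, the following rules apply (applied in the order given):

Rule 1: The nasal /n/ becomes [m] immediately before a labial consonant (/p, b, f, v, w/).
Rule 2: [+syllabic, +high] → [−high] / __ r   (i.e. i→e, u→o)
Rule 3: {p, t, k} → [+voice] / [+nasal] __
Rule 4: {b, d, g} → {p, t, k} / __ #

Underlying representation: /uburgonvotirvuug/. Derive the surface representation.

Rule 1 (nasal place assimilation): /n/ precedes the labial consonant /v/, so it assimilates in place to [m]. /uburgonvotirvuug/ → uburgomvotirvuug.
Rule 2 (pre-rhotic lowering): /u/ is a high vowel immediately before /r/, so it lowers to [o]. /i/ is a high vowel immediately before /r/, so it lowers to [e]. /uburgomvotirvuug/ → uborgomvotervuug.
Rule 3 (post-nasal voicing): no segment meets the environment; /uborgomvotervuug/ is unchanged.
Rule 4 (final devoicing): /g/ is a voiced stop in word-final position, so it devoices to [k]. /uborgomvotervuug/ → uborgomvotervuuk.

uborgomvotervuuk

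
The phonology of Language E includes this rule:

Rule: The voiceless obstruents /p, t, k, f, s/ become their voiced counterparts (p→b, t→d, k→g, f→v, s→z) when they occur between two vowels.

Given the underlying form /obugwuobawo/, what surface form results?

No segment of /obugwuobawo/ meets the structural description of the rule, so the form surfaces unchanged.

obugwuobawo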